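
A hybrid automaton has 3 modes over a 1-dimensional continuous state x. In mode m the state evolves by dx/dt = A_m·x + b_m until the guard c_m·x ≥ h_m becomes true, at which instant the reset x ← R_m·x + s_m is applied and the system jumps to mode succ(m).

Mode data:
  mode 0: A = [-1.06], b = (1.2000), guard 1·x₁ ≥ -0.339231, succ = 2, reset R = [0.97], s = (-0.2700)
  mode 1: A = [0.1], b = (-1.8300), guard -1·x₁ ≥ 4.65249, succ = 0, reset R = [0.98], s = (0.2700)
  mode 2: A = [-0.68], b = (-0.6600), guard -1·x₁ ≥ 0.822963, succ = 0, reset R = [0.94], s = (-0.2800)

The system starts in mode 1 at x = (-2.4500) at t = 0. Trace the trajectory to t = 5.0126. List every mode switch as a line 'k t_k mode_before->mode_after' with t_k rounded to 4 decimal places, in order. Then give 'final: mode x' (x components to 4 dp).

1 1.0088 1->0
2 2.2392 0->2
3 3.5965 2->0
4 3.9699 0->2
final: 2 -0.7878

Mode 1: guard c·x = 4.6525 hit at Δt = 1.0088 (t = 1.0088), x⁻ = (-4.6525) → reset → x⁺ = (-4.2894), jump to mode 0
Mode 0: guard c·x = -0.3392 hit at Δt = 1.2304 (t = 2.2392), x⁻ = (-0.3392) → reset → x⁺ = (-0.5991), jump to mode 2
Mode 2: guard c·x = 0.8230 hit at Δt = 1.3573 (t = 3.5965), x⁻ = (-0.8230) → reset → x⁺ = (-1.0536), jump to mode 0
Mode 0: guard c·x = -0.3392 hit at Δt = 0.3734 (t = 3.9699), x⁻ = (-0.3392) → reset → x⁺ = (-0.5991), jump to mode 2
Mode 2: flow for 1.0427 to horizon, guard not reached → x = (-0.7878)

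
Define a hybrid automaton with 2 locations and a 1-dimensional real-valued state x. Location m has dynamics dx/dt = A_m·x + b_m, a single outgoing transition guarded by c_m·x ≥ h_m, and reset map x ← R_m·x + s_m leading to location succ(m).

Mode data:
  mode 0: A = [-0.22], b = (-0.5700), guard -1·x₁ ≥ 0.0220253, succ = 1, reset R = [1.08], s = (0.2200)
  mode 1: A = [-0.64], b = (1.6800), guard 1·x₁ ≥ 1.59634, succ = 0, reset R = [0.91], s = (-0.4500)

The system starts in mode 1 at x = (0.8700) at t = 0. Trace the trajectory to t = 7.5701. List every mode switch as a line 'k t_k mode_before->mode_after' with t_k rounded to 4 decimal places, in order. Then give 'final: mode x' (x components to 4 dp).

1 0.8347 1->0
2 2.3605 0->1
3 3.7029 1->0
4 5.2287 0->1
5 6.5711 1->0
final: 0 0.2936

Mode 1: guard c·x = 1.5963 hit at Δt = 0.8347 (t = 0.8347), x⁻ = (1.5963) → reset → x⁺ = (1.0027), jump to mode 0
Mode 0: guard c·x = 0.0220 hit at Δt = 1.5258 (t = 2.3605), x⁻ = (-0.0220) → reset → x⁺ = (0.1962), jump to mode 1
Mode 1: guard c·x = 1.5963 hit at Δt = 1.3424 (t = 3.7029), x⁻ = (1.5963) → reset → x⁺ = (1.0027), jump to mode 0
Mode 0: guard c·x = 0.0220 hit at Δt = 1.5258 (t = 5.2287), x⁻ = (-0.0220) → reset → x⁺ = (0.1962), jump to mode 1
Mode 1: guard c·x = 1.5963 hit at Δt = 1.3424 (t = 6.5711), x⁻ = (1.5963) → reset → x⁺ = (1.0027), jump to mode 0
Mode 0: flow for 0.9990 to horizon, guard not reached → x = (0.2936)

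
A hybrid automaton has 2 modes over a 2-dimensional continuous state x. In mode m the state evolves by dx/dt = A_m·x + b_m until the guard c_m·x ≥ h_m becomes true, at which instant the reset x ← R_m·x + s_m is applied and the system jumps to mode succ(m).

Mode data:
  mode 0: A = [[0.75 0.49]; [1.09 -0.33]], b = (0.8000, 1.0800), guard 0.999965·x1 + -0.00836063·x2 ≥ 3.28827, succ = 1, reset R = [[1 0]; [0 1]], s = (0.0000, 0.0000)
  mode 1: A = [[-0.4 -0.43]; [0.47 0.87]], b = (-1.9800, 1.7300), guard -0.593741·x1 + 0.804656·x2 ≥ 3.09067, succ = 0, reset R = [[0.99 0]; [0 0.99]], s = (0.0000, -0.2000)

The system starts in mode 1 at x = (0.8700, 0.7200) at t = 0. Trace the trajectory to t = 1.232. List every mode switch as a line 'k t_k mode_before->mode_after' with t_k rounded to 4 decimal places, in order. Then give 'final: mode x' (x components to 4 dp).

Mode 1: guard c·x = 3.0907 hit at Δt = 0.7122 (t = 0.7122), x⁻ = (-1.0722, 3.0498) → reset → x⁺ = (-1.0615, 2.8193), jump to mode 0
Mode 0: flow for 0.5198 to horizon, guard not reached → x = (-0.2335, 2.5489)

1 0.7122 1->0
final: 0 -0.2335 2.5489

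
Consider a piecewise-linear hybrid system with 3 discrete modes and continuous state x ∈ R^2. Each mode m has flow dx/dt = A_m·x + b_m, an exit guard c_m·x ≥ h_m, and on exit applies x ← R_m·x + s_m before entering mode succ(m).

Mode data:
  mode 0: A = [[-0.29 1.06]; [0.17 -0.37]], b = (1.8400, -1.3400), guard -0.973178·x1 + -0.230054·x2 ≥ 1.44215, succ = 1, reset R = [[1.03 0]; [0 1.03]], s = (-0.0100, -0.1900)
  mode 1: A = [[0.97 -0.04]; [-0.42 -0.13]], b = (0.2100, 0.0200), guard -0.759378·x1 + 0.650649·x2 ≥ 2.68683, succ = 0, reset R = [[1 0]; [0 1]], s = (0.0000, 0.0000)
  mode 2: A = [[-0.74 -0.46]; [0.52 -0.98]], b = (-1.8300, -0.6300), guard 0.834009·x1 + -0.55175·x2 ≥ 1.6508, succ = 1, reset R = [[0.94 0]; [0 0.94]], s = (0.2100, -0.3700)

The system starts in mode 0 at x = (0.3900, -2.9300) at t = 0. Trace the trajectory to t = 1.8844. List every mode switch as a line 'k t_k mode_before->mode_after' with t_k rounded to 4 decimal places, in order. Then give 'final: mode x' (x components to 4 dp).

Mode 0: guard c·x = 1.4422 hit at Δt = 0.8562 (t = 0.8562), x⁻ = (-0.7386, -3.1441) → reset → x⁺ = (-0.7708, -3.4284), jump to mode 1
Mode 1: flow for 1.0282 to horizon, guard not reached → x = (-1.5024, -2.5429)

1 0.8562 0->1
final: 1 -1.5024 -2.5429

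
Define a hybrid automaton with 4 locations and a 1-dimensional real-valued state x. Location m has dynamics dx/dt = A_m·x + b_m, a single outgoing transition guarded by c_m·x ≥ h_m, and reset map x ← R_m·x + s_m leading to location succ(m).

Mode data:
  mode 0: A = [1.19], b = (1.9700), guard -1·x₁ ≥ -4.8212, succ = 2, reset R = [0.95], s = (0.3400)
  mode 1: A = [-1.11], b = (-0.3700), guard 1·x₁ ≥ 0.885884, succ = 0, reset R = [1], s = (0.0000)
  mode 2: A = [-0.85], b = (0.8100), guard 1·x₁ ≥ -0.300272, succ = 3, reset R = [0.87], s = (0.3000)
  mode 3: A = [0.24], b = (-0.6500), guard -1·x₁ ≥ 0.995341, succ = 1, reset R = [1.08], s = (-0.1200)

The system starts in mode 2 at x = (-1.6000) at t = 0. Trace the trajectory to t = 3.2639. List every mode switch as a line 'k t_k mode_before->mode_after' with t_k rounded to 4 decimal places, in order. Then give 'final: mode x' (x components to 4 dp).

Mode 2: guard c·x = -0.3003 hit at Δt = 0.8371 (t = 0.8371), x⁻ = (-0.3003) → reset → x⁺ = (0.0388), jump to mode 3
Mode 3: guard c·x = 0.9953 hit at Δt = 1.3642 (t = 2.2013), x⁻ = (-0.9953) → reset → x⁺ = (-1.1950), jump to mode 1
Mode 1: flow for 1.0626 to horizon, guard not reached → x = (-0.5982)

1 0.8371 2->3
2 2.2013 3->1
final: 1 -0.5982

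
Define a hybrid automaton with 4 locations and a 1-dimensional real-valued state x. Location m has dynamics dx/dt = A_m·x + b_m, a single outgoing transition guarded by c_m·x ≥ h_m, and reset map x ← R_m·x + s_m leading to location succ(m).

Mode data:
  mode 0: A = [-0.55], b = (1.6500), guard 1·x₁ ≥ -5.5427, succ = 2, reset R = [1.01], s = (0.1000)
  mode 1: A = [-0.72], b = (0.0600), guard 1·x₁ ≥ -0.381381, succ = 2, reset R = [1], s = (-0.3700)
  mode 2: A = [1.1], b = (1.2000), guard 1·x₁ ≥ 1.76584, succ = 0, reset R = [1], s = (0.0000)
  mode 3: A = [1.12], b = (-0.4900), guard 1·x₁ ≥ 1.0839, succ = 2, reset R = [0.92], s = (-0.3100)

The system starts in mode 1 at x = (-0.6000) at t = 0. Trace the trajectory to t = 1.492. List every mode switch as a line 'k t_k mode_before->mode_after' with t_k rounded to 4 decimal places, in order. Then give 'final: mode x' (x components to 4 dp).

Mode 1: guard c·x = -0.3814 hit at Δt = 0.5355 (t = 0.5355), x⁻ = (-0.3814) → reset → x⁺ = (-0.7514), jump to mode 2
Mode 2: flow for 0.9565 to horizon, guard not reached → x = (-0.1186)

1 0.5355 1->2
final: 2 -0.1186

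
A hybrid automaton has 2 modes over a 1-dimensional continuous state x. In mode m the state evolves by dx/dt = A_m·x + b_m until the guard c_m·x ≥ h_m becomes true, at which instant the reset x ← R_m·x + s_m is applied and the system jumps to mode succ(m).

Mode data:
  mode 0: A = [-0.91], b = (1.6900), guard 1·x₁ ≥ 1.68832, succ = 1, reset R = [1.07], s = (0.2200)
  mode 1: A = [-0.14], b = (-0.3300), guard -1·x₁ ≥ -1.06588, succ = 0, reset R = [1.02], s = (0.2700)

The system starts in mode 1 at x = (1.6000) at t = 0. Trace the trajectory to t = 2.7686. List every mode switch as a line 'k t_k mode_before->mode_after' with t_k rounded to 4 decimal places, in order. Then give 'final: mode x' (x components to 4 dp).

1 1.0357 1->0
2 2.2287 0->1
final: 1 1.7074

Mode 1: guard c·x = -1.0659 hit at Δt = 1.0357 (t = 1.0357), x⁻ = (1.0659) → reset → x⁺ = (1.3572), jump to mode 0
Mode 0: guard c·x = 1.6883 hit at Δt = 1.1930 (t = 2.2287), x⁻ = (1.6883) → reset → x⁺ = (2.0265), jump to mode 1
Mode 1: flow for 0.5399 to horizon, guard not reached → x = (1.7074)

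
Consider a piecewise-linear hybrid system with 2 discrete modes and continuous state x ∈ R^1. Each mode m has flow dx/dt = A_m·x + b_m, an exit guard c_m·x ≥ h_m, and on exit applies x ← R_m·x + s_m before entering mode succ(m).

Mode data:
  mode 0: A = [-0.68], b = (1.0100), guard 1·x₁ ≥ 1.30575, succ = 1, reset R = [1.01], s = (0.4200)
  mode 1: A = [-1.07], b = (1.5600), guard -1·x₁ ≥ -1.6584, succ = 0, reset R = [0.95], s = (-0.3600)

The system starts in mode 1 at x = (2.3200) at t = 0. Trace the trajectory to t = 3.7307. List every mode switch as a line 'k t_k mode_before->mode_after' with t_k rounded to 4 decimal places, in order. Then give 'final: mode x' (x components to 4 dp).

Mode 1: guard c·x = -1.6584 hit at Δt = 1.3633 (t = 1.3633), x⁻ = (1.6584) → reset → x⁺ = (1.2155), jump to mode 0
Mode 0: guard c·x = 1.3057 hit at Δt = 0.5990 (t = 1.9623), x⁻ = (1.3057) → reset → x⁺ = (1.7388), jump to mode 1
Mode 1: guard c·x = -1.6584 hit at Δt = 0.3152 (t = 2.2775), x⁻ = (1.6584) → reset → x⁺ = (1.2155), jump to mode 0
Mode 0: guard c·x = 1.3057 hit at Δt = 0.5990 (t = 2.8765), x⁻ = (1.3057) → reset → x⁺ = (1.7388), jump to mode 1
Mode 1: guard c·x = -1.6584 hit at Δt = 0.3152 (t = 3.1917), x⁻ = (1.6584) → reset → x⁺ = (1.2155), jump to mode 0
Mode 0: flow for 0.5390 to horizon, guard not reached → x = (1.2983)

1 1.3633 1->0
2 1.9623 0->1
3 2.2775 1->0
4 2.8765 0->1
5 3.1917 1->0
final: 0 1.2983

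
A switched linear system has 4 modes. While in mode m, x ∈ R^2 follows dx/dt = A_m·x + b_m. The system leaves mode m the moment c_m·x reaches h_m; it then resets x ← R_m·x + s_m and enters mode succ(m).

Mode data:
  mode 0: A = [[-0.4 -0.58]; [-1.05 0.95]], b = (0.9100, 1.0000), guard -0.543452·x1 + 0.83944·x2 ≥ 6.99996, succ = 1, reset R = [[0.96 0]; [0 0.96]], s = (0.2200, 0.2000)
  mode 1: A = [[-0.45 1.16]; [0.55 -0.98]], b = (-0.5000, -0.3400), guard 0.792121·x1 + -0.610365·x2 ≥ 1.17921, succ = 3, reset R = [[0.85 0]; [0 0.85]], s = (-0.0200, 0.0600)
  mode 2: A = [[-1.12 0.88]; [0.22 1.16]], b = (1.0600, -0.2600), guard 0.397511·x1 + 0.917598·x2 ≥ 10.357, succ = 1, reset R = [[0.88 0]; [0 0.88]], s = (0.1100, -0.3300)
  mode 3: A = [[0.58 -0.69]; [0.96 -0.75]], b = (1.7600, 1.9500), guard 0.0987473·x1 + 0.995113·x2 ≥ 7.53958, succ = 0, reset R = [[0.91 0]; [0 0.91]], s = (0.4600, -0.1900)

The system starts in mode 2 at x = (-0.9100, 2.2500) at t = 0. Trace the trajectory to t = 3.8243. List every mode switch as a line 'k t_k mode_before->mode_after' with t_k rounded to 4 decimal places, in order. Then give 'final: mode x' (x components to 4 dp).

Mode 2: guard c·x = 10.3570 hit at Δt = 1.2669 (t = 1.2669), x⁻ = (3.9405, 9.5800) → reset → x⁺ = (3.5776, 8.1004), jump to mode 1
Mode 1: guard c·x = 1.1792 hit at Δt = 0.4804 (t = 1.7473), x⁻ = (6.1119, 6.0000) → reset → x⁺ = (5.1751, 5.1600), jump to mode 3
Mode 3: guard c·x = 7.5396 hit at Δt = 0.7105 (t = 2.4578), x⁻ = (5.6749, 7.0135) → reset → x⁺ = (5.6242, 6.1923), jump to mode 0
Mode 0: guard c·x = 7.0000 hit at Δt = 0.8001 (t = 3.2579), x⁻ = (1.7496, 9.4715) → reset → x⁺ = (1.8996, 9.2927), jump to mode 1
Mode 1: flow for 0.5664 to horizon, guard not reached → x = (5.5326, 6.1726)

1 1.2669 2->1
2 1.7473 1->3
3 2.4578 3->0
4 3.2579 0->1
final: 1 5.5326 6.1726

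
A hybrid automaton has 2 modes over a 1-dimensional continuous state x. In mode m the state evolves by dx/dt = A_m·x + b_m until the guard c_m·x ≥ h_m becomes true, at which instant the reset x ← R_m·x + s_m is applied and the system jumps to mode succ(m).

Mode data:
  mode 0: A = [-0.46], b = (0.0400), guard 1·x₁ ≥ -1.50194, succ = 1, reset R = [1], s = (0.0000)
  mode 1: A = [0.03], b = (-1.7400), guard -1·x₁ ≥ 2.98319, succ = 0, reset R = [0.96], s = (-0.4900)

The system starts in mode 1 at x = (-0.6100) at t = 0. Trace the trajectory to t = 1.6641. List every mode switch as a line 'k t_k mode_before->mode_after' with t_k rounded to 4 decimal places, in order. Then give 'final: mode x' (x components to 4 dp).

Mode 1: guard c·x = 2.9832 hit at Δt = 1.3231 (t = 1.3231), x⁻ = (-2.9832) → reset → x⁺ = (-3.3539), jump to mode 0
Mode 0: flow for 0.3410 to horizon, guard not reached → x = (-2.8543)

1 1.3231 1->0
final: 0 -2.8543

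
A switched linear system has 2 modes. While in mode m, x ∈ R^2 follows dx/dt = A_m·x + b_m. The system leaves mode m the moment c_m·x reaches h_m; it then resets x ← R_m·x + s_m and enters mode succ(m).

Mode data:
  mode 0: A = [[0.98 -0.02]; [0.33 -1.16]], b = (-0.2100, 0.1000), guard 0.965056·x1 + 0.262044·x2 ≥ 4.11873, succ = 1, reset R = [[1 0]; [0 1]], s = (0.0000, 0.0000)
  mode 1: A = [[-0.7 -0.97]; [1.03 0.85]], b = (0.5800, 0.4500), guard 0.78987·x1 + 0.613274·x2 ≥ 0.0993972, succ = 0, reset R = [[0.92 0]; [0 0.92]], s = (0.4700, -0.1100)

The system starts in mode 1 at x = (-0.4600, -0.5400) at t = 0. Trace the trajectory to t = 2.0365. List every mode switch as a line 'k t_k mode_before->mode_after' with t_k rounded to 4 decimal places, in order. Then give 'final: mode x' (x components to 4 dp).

1 0.8925 1->0
final: 0 2.4980 0.2742

Mode 1: guard c·x = 0.0994 hit at Δt = 0.8925 (t = 0.8925), x⁻ = (0.5282, -0.5183) → reset → x⁺ = (0.9560, -0.5868), jump to mode 0
Mode 0: flow for 1.1440 to horizon, guard not reached → x = (2.4980, 0.2742)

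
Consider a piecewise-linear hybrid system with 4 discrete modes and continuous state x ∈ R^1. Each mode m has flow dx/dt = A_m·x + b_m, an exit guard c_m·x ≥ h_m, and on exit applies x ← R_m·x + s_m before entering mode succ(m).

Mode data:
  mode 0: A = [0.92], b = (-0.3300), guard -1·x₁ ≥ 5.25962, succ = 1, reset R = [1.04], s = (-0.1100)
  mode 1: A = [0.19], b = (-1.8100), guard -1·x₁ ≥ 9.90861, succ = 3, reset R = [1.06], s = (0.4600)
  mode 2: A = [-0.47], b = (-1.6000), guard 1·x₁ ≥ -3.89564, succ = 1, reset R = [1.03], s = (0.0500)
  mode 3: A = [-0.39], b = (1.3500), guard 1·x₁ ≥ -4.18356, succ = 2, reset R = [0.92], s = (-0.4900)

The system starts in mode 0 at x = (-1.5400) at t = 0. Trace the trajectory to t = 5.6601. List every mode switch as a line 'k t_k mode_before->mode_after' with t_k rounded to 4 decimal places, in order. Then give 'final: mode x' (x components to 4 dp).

1 1.1792 0->1
2 2.5053 1->3
3 3.9642 3->2
4 5.3321 2->1
final: 1 -4.8299

Mode 0: guard c·x = 5.2596 hit at Δt = 1.1792 (t = 1.1792), x⁻ = (-5.2596) → reset → x⁺ = (-5.5800), jump to mode 1
Mode 1: guard c·x = 9.9086 hit at Δt = 1.3261 (t = 2.5053), x⁻ = (-9.9086) → reset → x⁺ = (-10.0431), jump to mode 3
Mode 3: guard c·x = -4.1836 hit at Δt = 1.4589 (t = 3.9642), x⁻ = (-4.1836) → reset → x⁺ = (-4.3389), jump to mode 2
Mode 2: guard c·x = -3.8956 hit at Δt = 1.3679 (t = 5.3321), x⁻ = (-3.8956) → reset → x⁺ = (-3.9625), jump to mode 1
Mode 1: flow for 0.3280 to horizon, guard not reached → x = (-4.8299)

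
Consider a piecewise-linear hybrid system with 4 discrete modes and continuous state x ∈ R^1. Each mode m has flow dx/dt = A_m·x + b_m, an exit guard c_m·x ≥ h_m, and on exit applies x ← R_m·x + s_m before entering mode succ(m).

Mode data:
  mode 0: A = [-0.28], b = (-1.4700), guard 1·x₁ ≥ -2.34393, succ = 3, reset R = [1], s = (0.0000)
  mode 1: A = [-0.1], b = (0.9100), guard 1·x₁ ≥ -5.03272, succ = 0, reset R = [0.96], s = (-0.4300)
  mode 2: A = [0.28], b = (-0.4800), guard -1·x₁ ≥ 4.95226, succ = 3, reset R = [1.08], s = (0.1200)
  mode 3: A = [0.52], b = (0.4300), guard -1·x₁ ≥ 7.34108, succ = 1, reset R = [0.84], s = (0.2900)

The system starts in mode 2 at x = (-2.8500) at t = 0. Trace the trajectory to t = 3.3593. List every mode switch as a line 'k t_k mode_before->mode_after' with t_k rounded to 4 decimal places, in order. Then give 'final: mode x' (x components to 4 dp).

1 1.3530 2->3
2 2.1069 3->1
3 2.6868 1->0
final: 0 -5.2595

Mode 2: guard c·x = 4.9523 hit at Δt = 1.3530 (t = 1.3530), x⁻ = (-4.9523) → reset → x⁺ = (-5.2284), jump to mode 3
Mode 3: guard c·x = 7.3411 hit at Δt = 0.7539 (t = 2.1069), x⁻ = (-7.3411) → reset → x⁺ = (-5.8765), jump to mode 1
Mode 1: guard c·x = -5.0327 hit at Δt = 0.5799 (t = 2.6868), x⁻ = (-5.0327) → reset → x⁺ = (-5.2614), jump to mode 0
Mode 0: flow for 0.6725 to horizon, guard not reached → x = (-5.2595)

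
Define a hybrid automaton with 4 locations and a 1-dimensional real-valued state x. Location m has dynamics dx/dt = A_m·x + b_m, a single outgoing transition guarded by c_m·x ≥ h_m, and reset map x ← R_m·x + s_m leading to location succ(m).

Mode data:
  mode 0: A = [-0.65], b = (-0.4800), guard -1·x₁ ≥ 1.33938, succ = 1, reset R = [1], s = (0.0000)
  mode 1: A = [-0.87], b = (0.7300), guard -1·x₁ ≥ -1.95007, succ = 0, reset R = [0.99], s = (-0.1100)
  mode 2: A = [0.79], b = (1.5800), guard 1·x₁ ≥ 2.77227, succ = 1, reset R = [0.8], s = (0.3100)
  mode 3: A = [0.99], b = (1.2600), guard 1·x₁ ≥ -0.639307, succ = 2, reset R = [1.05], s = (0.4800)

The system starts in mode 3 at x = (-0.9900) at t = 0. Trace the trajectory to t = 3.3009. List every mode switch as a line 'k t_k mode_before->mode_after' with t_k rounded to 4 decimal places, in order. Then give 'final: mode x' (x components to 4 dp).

1 0.8148 3->2
2 2.0429 2->1
3 2.5242 1->0
final: 0 0.8061

Mode 3: guard c·x = -0.6393 hit at Δt = 0.8148 (t = 0.8148), x⁻ = (-0.6393) → reset → x⁺ = (-0.1913), jump to mode 2
Mode 2: guard c·x = 2.7723 hit at Δt = 1.2281 (t = 2.0429), x⁻ = (2.7723) → reset → x⁺ = (2.5278), jump to mode 1
Mode 1: guard c·x = -1.9501 hit at Δt = 0.4813 (t = 2.5242), x⁻ = (1.9501) → reset → x⁺ = (1.8206), jump to mode 0
Mode 0: flow for 0.7767 to horizon, guard not reached → x = (0.8061)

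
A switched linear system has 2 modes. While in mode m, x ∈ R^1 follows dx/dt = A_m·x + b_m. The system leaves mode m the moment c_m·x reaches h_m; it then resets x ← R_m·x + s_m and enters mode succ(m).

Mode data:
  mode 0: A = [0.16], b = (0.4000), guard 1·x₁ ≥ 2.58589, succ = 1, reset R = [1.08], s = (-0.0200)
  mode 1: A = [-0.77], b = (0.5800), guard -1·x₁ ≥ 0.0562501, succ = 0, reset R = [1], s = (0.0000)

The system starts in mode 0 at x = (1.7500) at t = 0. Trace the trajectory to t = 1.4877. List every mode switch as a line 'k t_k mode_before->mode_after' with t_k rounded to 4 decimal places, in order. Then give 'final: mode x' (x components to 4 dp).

Mode 0: guard c·x = 2.5859 hit at Δt = 1.1222 (t = 1.1222), x⁻ = (2.5859) → reset → x⁺ = (2.7728), jump to mode 1
Mode 1: flow for 0.3655 to horizon, guard not reached → x = (2.2774)

1 1.1222 0->1
final: 1 2.2774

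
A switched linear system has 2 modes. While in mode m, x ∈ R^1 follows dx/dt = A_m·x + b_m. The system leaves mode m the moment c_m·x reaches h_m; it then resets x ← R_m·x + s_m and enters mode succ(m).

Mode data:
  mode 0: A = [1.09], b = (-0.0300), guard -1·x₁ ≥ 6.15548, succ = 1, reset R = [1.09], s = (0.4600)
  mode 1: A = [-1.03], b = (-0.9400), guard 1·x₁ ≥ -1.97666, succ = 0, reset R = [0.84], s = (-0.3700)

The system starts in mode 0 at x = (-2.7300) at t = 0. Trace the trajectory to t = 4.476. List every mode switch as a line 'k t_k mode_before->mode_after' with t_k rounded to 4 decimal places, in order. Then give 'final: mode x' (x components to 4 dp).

1 0.7408 0->1
2 2.3064 1->0
3 3.3157 0->1
final: 1 -2.5279

Mode 0: guard c·x = 6.1555 hit at Δt = 0.7408 (t = 0.7408), x⁻ = (-6.1555) → reset → x⁺ = (-6.2495), jump to mode 1
Mode 1: guard c·x = -1.9767 hit at Δt = 1.5656 (t = 2.3064), x⁻ = (-1.9767) → reset → x⁺ = (-2.0304), jump to mode 0
Mode 0: guard c·x = 6.1555 hit at Δt = 1.0093 (t = 3.3157), x⁻ = (-6.1555) → reset → x⁺ = (-6.2495), jump to mode 1
Mode 1: flow for 1.1603 to horizon, guard not reached → x = (-2.5279)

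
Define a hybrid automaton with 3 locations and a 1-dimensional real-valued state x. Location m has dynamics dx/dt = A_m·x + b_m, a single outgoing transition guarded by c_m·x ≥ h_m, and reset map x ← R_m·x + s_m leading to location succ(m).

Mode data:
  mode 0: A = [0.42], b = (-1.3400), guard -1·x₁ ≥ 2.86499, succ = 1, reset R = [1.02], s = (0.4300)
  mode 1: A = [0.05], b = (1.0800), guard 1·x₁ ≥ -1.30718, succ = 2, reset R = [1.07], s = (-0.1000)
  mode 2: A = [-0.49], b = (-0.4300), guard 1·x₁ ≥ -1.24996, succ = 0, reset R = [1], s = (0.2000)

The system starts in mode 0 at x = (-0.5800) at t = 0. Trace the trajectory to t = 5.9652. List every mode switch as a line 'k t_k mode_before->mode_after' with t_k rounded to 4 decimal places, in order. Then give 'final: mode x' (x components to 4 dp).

1 1.1280 0->1
2 2.3315 1->2
3 3.3755 2->0
4 4.2238 0->1
5 5.4273 1->2
final: 2 -1.3548

Mode 0: guard c·x = 2.8650 hit at Δt = 1.1280 (t = 1.1280), x⁻ = (-2.8650) → reset → x⁺ = (-2.4923), jump to mode 1
Mode 1: guard c·x = -1.3072 hit at Δt = 1.2035 (t = 2.3315), x⁻ = (-1.3072) → reset → x⁺ = (-1.4987), jump to mode 2
Mode 2: guard c·x = -1.2500 hit at Δt = 1.0440 (t = 3.3755), x⁻ = (-1.2500) → reset → x⁺ = (-1.0500), jump to mode 0
Mode 0: guard c·x = 2.8650 hit at Δt = 0.8483 (t = 4.2238), x⁻ = (-2.8650) → reset → x⁺ = (-2.4923), jump to mode 1
Mode 1: guard c·x = -1.3072 hit at Δt = 1.2035 (t = 5.4273), x⁻ = (-1.3072) → reset → x⁺ = (-1.4987), jump to mode 2
Mode 2: flow for 0.5379 to horizon, guard not reached → x = (-1.3548)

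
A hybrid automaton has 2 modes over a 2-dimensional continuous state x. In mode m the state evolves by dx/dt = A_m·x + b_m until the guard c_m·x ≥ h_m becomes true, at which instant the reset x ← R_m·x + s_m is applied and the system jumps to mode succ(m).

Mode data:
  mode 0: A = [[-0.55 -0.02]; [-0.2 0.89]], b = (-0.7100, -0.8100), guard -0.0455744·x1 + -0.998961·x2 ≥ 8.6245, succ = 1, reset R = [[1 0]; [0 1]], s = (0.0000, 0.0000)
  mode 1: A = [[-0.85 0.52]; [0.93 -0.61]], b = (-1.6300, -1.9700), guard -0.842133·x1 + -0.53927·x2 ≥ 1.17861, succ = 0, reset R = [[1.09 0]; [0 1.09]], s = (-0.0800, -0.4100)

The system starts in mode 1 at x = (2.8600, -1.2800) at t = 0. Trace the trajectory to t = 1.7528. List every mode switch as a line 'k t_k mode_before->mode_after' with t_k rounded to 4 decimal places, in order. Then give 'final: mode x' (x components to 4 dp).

Mode 1: guard c·x = 1.1786 hit at Δt = 1.0406 (t = 1.0406), x⁻ = (-0.3851, -1.5842) → reset → x⁺ = (-0.4997, -2.1368), jump to mode 0
Mode 0: flow for 0.7122 to horizon, guard not reached → x = (-0.7164, -4.7123)

1 1.0406 1->0
final: 0 -0.7164 -4.7123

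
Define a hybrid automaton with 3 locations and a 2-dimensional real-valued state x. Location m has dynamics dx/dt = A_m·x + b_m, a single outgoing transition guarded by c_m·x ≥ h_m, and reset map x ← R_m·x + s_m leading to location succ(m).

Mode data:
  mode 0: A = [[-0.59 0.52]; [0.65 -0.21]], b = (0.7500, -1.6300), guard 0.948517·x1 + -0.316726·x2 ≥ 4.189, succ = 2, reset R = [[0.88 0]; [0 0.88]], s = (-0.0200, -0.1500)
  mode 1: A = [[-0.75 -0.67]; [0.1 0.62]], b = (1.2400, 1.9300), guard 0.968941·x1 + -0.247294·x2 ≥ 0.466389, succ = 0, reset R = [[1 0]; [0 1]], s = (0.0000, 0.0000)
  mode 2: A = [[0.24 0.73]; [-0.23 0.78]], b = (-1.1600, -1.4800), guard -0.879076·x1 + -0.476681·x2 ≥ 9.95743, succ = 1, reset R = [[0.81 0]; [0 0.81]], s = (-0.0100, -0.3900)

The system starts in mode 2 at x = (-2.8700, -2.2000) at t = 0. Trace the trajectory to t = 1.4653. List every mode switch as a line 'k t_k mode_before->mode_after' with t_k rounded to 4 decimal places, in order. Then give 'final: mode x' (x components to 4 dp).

Mode 2: guard c·x = 9.9574 hit at Δt = 1.0514 (t = 1.0514), x⁻ = (-8.3060, -5.5715) → reset → x⁺ = (-6.7378, -4.9029), jump to mode 1
Mode 1: flow for 0.4139 to horizon, guard not reached → x = (-3.2355, -5.6620)

1 1.0514 2->1
final: 1 -3.2355 -5.6620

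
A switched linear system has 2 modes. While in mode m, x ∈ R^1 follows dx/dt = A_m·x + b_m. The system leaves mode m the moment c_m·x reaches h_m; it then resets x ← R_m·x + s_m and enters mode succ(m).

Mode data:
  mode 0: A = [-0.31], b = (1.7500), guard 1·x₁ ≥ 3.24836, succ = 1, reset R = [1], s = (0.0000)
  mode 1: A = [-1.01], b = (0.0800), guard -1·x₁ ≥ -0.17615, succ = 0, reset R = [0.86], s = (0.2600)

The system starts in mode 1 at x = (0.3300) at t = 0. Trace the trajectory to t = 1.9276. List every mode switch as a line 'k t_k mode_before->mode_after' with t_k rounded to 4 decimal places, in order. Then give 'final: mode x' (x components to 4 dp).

1 0.9411 1->0
final: 0 1.7904

Mode 1: guard c·x = -0.1762 hit at Δt = 0.9411 (t = 0.9411), x⁻ = (0.1762) → reset → x⁺ = (0.4115), jump to mode 0
Mode 0: flow for 0.9865 to horizon, guard not reached → x = (1.7904)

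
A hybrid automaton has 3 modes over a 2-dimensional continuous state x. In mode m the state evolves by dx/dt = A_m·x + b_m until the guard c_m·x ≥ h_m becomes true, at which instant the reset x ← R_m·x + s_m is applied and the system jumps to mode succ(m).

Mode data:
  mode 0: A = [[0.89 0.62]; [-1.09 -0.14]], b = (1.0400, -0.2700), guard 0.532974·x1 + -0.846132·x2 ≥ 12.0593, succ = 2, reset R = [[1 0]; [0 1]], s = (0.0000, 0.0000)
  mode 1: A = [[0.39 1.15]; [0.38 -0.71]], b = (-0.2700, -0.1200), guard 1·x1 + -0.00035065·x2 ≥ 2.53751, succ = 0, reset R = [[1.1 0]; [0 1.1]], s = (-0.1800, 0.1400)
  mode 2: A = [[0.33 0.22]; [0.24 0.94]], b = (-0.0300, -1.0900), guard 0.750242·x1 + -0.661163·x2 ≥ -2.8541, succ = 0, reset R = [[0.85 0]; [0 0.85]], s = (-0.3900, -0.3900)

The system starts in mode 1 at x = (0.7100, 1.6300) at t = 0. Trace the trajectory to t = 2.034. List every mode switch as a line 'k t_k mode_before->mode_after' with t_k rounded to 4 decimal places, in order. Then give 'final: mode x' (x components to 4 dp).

1 0.9691 1->0
final: 0 7.8242 -4.6284

Mode 1: guard c·x = 2.5375 hit at Δt = 0.9691 (t = 0.9691), x⁻ = (2.5379, 1.1903) → reset → x⁺ = (2.6117, 1.4494), jump to mode 0
Mode 0: flow for 1.0649 to horizon, guard not reached → x = (7.8242, -4.6284)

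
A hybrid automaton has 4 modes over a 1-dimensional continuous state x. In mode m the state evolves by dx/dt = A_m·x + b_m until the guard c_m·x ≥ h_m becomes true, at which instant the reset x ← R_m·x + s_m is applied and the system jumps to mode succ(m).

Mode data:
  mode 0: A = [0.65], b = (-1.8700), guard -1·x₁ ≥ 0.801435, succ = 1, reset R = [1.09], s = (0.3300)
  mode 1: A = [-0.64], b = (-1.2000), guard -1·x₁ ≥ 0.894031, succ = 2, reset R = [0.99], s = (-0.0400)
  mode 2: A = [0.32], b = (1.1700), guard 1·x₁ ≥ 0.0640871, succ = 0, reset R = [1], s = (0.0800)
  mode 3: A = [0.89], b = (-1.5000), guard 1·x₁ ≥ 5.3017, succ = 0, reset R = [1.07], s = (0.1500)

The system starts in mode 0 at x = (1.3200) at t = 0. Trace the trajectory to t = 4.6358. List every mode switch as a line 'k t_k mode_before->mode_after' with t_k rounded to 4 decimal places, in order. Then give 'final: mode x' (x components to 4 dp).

Mode 0: guard c·x = 0.8014 hit at Δt = 1.3227 (t = 1.3227), x⁻ = (-0.8014) → reset → x⁺ = (-0.5436), jump to mode 1
Mode 1: guard c·x = 0.8940 hit at Δt = 0.4773 (t = 1.8000), x⁻ = (-0.8940) → reset → x⁺ = (-0.9251), jump to mode 2
Mode 2: guard c·x = 0.0641 hit at Δt = 0.9659 (t = 2.7659), x⁻ = (0.0641) → reset → x⁺ = (0.1441), jump to mode 0
Mode 0: guard c·x = 0.8014 hit at Δt = 0.4571 (t = 3.2230), x⁻ = (-0.8014) → reset → x⁺ = (-0.5436), jump to mode 1
Mode 1: guard c·x = 0.8940 hit at Δt = 0.4773 (t = 3.7003), x⁻ = (-0.8940) → reset → x⁺ = (-0.9251), jump to mode 2
Mode 2: flow for 0.9355 to horizon, guard not reached → x = (0.0280)

1 1.3227 0->1
2 1.8000 1->2
3 2.7659 2->0
4 3.2230 0->1
5 3.7003 1->2
final: 2 0.0280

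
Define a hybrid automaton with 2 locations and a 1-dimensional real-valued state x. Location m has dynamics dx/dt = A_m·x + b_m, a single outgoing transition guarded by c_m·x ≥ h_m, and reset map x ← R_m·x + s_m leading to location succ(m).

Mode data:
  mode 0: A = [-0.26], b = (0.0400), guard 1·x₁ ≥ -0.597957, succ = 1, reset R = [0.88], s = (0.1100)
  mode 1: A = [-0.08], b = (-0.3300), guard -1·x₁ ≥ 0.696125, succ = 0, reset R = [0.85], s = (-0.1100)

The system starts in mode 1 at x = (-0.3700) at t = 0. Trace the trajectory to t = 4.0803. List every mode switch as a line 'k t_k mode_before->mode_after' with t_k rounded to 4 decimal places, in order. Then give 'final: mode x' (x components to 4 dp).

Mode 1: guard c·x = 0.6961 hit at Δt = 1.1357 (t = 1.1357), x⁻ = (-0.6961) → reset → x⁺ = (-0.7017), jump to mode 0
Mode 0: guard c·x = -0.5980 hit at Δt = 0.4972 (t = 1.6329), x⁻ = (-0.5980) → reset → x⁺ = (-0.4162), jump to mode 1
Mode 1: guard c·x = 0.6961 hit at Δt = 0.9809 (t = 2.6138), x⁻ = (-0.6961) → reset → x⁺ = (-0.7017), jump to mode 0
Mode 0: guard c·x = -0.5980 hit at Δt = 0.4972 (t = 3.1111), x⁻ = (-0.5980) → reset → x⁺ = (-0.4162), jump to mode 1
Mode 1: flow for 0.9692 to horizon, guard not reached → x = (-0.6929)

1 1.1357 1->0
2 1.6329 0->1
3 2.6138 1->0
4 3.1111 0->1
final: 1 -0.6929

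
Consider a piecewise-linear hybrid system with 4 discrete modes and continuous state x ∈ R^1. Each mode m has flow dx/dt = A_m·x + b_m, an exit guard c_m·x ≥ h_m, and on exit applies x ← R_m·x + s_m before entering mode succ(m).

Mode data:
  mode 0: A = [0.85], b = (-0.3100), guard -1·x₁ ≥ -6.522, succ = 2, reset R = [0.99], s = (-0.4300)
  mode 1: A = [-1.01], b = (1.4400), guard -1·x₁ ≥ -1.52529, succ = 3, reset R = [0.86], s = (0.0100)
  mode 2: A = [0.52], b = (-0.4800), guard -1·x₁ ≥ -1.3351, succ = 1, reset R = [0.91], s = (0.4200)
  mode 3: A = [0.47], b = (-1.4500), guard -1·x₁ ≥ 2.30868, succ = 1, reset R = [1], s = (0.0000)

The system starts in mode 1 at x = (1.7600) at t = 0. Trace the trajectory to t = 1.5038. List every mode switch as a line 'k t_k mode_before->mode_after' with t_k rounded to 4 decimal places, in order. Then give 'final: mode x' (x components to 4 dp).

Mode 1: guard c·x = -1.5253 hit at Δt = 1.1993 (t = 1.1993), x⁻ = (1.5253) → reset → x⁺ = (1.3217), jump to mode 3
Mode 3: flow for 0.3045 to horizon, guard not reached → x = (1.0504)

1 1.1993 1->3
final: 3 1.0504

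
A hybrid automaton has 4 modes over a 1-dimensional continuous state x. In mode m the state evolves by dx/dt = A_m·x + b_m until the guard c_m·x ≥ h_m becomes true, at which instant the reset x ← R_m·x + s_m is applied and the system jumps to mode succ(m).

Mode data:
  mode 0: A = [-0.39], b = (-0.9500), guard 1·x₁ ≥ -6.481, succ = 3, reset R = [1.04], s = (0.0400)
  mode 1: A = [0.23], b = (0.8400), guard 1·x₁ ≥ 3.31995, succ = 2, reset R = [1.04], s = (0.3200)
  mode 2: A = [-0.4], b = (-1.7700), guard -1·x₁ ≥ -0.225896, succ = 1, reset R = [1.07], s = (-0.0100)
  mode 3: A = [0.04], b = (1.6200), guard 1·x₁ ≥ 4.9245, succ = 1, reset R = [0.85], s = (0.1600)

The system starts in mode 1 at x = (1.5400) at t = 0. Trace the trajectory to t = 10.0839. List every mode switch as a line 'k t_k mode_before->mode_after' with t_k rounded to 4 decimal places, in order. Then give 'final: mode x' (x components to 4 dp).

Mode 1: guard c·x = 3.3199 hit at Δt = 1.2816 (t = 1.2816), x⁻ = (3.3199) → reset → x⁺ = (3.7727), jump to mode 2
Mode 2: guard c·x = -0.2259 hit at Δt = 1.4170 (t = 2.6986), x⁻ = (0.2259) → reset → x⁺ = (0.2317), jump to mode 1
Mode 1: guard c·x = 3.3199 hit at Δt = 2.5438 (t = 5.2424), x⁻ = (3.3200) → reset → x⁺ = (3.7727), jump to mode 2
Mode 2: guard c·x = -0.2259 hit at Δt = 1.4170 (t = 6.6594), x⁻ = (0.2259) → reset → x⁺ = (0.2317), jump to mode 1
Mode 1: guard c·x = 3.3199 hit at Δt = 2.5438 (t = 9.2033), x⁻ = (3.3200) → reset → x⁺ = (3.7727), jump to mode 2
Mode 2: flow for 0.8806 to horizon, guard not reached → x = (1.3389)

1 1.2816 1->2
2 2.6986 2->1
3 5.2424 1->2
4 6.6594 2->1
5 9.2033 1->2
final: 2 1.3389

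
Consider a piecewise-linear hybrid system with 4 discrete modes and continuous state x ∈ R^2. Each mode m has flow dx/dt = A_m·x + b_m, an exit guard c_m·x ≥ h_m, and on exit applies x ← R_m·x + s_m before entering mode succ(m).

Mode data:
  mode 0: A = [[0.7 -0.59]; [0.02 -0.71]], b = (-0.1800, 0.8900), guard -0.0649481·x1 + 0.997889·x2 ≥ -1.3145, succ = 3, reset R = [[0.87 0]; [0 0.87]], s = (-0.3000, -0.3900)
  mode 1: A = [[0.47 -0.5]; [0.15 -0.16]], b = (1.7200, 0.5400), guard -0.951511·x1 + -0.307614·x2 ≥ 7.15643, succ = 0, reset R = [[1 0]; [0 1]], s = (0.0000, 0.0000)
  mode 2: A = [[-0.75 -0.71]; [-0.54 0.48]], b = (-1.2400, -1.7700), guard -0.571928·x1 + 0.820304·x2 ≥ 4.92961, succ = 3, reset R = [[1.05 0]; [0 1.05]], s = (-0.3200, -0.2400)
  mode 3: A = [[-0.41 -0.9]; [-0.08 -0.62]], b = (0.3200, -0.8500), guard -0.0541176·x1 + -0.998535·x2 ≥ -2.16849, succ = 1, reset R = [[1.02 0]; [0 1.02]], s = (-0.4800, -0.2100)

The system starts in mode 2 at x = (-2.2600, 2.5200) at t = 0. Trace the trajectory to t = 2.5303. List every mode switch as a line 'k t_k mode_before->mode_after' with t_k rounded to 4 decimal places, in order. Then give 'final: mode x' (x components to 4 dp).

Mode 2: guard c·x = 4.9296 hit at Δt = 0.9305 (t = 0.9305), x⁻ = (-3.4071, 3.6340) → reset → x⁺ = (-3.8974, 3.5757), jump to mode 3
Mode 3: guard c·x = -2.1685 hit at Δt = 0.4991 (t = 1.4296), x⁻ = (-4.2248, 2.4006) → reset → x⁺ = (-4.7893, 2.2387), jump to mode 1
Mode 1: flow for 1.1007 to horizon, guard not reached → x = (-6.9513, 1.5379)

1 0.9305 2->3
2 1.4296 3->1
final: 1 -6.9513 1.5379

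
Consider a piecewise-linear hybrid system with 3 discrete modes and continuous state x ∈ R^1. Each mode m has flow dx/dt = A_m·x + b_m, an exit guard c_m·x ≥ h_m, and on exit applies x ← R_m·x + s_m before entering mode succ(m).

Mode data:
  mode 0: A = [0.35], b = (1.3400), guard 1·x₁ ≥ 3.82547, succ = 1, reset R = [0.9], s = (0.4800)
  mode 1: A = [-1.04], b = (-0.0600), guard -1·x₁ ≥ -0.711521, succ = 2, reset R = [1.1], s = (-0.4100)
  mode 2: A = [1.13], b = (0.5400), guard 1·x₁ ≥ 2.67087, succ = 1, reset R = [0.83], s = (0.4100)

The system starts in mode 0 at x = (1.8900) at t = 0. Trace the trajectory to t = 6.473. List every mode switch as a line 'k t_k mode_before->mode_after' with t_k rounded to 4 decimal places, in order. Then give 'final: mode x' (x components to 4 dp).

Mode 0: guard c·x = 3.8255 hit at Δt = 0.8329 (t = 0.8329), x⁻ = (3.8255) → reset → x⁺ = (3.9229), jump to mode 1
Mode 1: guard c·x = -0.7115 hit at Δt = 1.5806 (t = 2.4135), x⁻ = (0.7115) → reset → x⁺ = (0.3727), jump to mode 2
Mode 2: guard c·x = 2.6709 hit at Δt = 1.1583 (t = 3.5718), x⁻ = (2.6709) → reset → x⁺ = (2.6268), jump to mode 1
Mode 1: guard c·x = -0.7115 hit at Δt = 1.2018 (t = 4.7736), x⁻ = (0.7115) → reset → x⁺ = (0.3727), jump to mode 2
Mode 2: guard c·x = 2.6709 hit at Δt = 1.1583 (t = 5.9319), x⁻ = (2.6709) → reset → x⁺ = (2.6268), jump to mode 1
Mode 1: flow for 0.5411 to horizon, guard not reached → x = (1.4715)

1 0.8329 0->1
2 2.4135 1->2
3 3.5718 2->1
4 4.7736 1->2
5 5.9319 2->1
final: 1 1.4715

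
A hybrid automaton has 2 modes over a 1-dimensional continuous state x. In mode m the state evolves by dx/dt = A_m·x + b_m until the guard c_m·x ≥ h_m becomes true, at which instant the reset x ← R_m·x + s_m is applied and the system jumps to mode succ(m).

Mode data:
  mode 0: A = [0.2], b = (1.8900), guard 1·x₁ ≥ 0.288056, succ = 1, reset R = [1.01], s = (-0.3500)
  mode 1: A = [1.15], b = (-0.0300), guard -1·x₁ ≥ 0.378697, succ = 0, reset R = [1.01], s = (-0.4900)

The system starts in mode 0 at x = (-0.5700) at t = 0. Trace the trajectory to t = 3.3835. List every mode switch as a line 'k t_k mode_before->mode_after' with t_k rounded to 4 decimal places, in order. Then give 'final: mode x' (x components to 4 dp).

Mode 0: guard c·x = 0.2881 hit at Δt = 0.4612 (t = 0.4612), x⁻ = (0.2881) → reset → x⁺ = (-0.0591), jump to mode 1
Mode 1: guard c·x = 0.3787 hit at Δt = 1.3556 (t = 1.8168), x⁻ = (-0.3787) → reset → x⁺ = (-0.8725), jump to mode 0
Mode 0: guard c·x = 0.2881 hit at Δt = 0.6345 (t = 2.4513), x⁻ = (0.2881) → reset → x⁺ = (-0.0591), jump to mode 1
Mode 1: flow for 0.9322 to horizon, guard not reached → x = (-0.2227)

1 0.4612 0->1
2 1.8168 1->0
3 2.4513 0->1
final: 1 -0.2227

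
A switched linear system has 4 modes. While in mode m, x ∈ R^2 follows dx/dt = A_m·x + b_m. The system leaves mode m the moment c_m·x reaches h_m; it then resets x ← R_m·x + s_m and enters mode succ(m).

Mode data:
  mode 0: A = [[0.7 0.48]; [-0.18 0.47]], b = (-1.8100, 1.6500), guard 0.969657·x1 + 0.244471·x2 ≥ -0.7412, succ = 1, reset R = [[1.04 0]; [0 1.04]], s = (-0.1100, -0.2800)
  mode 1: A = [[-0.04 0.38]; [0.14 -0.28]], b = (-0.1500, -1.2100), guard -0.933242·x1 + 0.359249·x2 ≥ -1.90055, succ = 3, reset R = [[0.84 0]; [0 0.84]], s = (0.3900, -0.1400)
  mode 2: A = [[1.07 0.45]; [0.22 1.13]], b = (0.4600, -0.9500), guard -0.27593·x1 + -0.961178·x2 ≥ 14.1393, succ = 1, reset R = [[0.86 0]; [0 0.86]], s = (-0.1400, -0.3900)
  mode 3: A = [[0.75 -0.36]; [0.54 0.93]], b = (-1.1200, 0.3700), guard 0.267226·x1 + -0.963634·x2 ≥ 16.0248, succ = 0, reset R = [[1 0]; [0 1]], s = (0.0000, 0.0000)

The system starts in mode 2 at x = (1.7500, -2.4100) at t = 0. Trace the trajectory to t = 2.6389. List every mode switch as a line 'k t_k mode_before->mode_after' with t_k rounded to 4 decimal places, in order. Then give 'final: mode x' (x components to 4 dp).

1 1.5017 2->1
2 2.1917 1->3
final: 3 -0.6231 -15.4550

Mode 2: guard c·x = 14.1393 hit at Δt = 1.5017 (t = 1.5017), x⁻ = (1.1485, -15.0401) → reset → x⁺ = (0.8477, -13.3245), jump to mode 1
Mode 1: guard c·x = -1.9005 hit at Δt = 0.6900 (t = 2.1917), x⁻ = (-2.5152, -11.8243) → reset → x⁺ = (-1.7228, -10.0724), jump to mode 3
Mode 3: flow for 0.4472 to horizon, guard not reached → x = (-0.6231, -15.4550)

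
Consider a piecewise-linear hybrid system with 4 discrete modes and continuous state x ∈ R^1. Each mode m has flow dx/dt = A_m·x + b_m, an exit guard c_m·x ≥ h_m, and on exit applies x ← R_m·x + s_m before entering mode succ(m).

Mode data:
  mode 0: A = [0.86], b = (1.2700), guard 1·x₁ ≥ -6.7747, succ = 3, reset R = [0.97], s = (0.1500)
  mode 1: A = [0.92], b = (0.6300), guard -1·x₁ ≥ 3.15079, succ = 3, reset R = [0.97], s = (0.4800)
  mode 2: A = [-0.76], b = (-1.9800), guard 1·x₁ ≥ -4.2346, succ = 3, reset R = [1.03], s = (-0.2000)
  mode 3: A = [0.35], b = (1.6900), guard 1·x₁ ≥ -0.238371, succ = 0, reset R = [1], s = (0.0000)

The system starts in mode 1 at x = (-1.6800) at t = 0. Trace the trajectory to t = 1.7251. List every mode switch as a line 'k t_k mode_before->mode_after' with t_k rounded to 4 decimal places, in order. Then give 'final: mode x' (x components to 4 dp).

1 0.9863 1->3
final: 3 -1.9116

Mode 1: guard c·x = 3.1508 hit at Δt = 0.9863 (t = 0.9863), x⁻ = (-3.1508) → reset → x⁺ = (-2.5763), jump to mode 3
Mode 3: flow for 0.7388 to horizon, guard not reached → x = (-1.9116)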